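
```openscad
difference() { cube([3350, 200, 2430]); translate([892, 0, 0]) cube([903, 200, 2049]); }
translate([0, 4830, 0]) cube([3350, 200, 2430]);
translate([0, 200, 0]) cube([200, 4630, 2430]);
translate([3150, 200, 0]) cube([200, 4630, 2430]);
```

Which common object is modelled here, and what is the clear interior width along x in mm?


A single room. The interior width is 2950 mm.

Four walls enclosing a rectangle with a door in the front wall — a room. Outside width 3350 minus two 200 mm walls gives 2950 mm.


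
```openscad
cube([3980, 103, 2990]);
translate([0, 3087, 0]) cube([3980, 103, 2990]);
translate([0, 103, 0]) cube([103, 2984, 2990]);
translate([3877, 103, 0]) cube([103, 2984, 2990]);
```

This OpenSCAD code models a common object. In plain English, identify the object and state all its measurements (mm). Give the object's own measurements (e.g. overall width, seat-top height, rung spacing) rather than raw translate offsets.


The wall frame of a small rectangular building: four walls, each 2990 mm tall and 103 mm thick, enclosing a footprint 3980 mm (x) by 3190 mm (y) outside-to-outside, with no floor or roof. The front and back walls (the −y and +y sides) span the full width; the two side walls fit between them.


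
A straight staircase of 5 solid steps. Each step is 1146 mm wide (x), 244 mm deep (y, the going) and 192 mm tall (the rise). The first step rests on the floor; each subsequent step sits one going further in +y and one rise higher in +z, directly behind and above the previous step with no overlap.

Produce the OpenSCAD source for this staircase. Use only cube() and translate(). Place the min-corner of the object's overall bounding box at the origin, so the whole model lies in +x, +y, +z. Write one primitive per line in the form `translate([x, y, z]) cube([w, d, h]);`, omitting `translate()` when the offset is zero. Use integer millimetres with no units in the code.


cube([1146, 244, 192]);
translate([0, 244, 192]) cube([1146, 244, 192]);
translate([0, 488, 384]) cube([1146, 244, 192]);
translate([0, 732, 576]) cube([1146, 244, 192]);
translate([0, 976, 768]) cube([1146, 244, 192]);


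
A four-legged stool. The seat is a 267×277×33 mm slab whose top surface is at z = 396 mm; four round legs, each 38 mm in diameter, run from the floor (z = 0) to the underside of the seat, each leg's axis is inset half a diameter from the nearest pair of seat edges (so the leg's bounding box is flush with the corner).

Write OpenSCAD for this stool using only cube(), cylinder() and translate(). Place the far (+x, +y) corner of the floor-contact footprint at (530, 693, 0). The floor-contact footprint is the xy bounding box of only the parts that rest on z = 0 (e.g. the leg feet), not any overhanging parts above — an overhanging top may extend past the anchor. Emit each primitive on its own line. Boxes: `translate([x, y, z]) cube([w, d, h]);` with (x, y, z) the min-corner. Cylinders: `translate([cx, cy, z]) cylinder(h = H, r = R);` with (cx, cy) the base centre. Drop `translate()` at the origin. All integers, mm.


// leg_h = 396 - 33 = 363
translate([263, 416, 363]) cube([267, 277, 33]);
translate([282, 435, 0]) cylinder(h = 363, r = 19);
translate([511, 435, 0]) cylinder(h = 363, r = 19);
translate([282, 674, 0]) cylinder(h = 363, r = 19);
translate([511, 674, 0]) cylinder(h = 363, r = 19);


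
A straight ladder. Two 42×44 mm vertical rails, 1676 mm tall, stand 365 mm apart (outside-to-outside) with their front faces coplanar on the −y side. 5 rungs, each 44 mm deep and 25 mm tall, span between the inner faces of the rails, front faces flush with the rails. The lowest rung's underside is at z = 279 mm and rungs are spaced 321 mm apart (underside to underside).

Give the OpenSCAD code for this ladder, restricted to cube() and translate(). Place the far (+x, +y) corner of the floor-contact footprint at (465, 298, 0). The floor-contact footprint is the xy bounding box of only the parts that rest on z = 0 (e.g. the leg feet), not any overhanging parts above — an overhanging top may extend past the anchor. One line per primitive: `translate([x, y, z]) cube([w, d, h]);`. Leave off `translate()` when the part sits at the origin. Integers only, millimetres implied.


translate([100, 254, 0]) cube([42, 44, 1676]);
translate([423, 254, 0]) cube([42, 44, 1676]);
translate([142, 254, 279]) cube([281, 44, 25]);
translate([142, 254, 600]) cube([281, 44, 25]);
translate([142, 254, 921]) cube([281, 44, 25]);
translate([142, 254, 1242]) cube([281, 44, 25]);
translate([142, 254, 1563]) cube([281, 44, 25]);


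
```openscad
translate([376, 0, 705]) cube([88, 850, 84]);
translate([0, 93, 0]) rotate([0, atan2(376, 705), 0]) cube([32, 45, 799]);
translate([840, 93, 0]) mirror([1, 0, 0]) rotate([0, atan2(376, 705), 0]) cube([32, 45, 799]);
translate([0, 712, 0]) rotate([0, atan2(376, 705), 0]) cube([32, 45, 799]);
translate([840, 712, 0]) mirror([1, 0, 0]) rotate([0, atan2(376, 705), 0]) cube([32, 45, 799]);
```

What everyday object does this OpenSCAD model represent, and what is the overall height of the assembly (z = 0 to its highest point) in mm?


A sawhorse. The overall height is 789 mm.

A beam across two mirrored pairs of raked legs — a sawhorse. The beam's underside is at z = 705 (matching the legs' vertical rise in atan2(376, 705)) and the beam is 84 mm tall, so its top is at 705 + 84 = 789 mm. The raked legs top out at the beam's underside, so that is the highest point.


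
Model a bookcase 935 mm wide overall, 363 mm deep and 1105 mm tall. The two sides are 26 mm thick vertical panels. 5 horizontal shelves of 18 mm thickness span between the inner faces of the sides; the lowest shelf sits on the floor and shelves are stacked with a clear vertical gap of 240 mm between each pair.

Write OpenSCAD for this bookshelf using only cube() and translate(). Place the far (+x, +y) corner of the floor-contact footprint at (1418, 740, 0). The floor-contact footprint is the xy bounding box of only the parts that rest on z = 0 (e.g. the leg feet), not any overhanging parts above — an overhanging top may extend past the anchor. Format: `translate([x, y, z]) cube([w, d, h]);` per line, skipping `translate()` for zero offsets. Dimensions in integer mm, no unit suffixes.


translate([483, 377, 0]) cube([26, 363, 1105]);
translate([1392, 377, 0]) cube([26, 363, 1105]);
translate([509, 377, 0]) cube([883, 363, 18]);
translate([509, 377, 258]) cube([883, 363, 18]);
translate([509, 377, 516]) cube([883, 363, 18]);
translate([509, 377, 774]) cube([883, 363, 18]);
translate([509, 377, 1032]) cube([883, 363, 18]);


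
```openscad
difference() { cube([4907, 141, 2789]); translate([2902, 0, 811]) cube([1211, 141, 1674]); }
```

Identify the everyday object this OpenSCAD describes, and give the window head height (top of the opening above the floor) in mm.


A wall with a window opening. The window head height is 2485 mm.

A wall with a rectangular opening subtracted — a window. Sill at z = 811, opening 1674 mm tall, so the head is at 811 + 1674 = 2485 mm.


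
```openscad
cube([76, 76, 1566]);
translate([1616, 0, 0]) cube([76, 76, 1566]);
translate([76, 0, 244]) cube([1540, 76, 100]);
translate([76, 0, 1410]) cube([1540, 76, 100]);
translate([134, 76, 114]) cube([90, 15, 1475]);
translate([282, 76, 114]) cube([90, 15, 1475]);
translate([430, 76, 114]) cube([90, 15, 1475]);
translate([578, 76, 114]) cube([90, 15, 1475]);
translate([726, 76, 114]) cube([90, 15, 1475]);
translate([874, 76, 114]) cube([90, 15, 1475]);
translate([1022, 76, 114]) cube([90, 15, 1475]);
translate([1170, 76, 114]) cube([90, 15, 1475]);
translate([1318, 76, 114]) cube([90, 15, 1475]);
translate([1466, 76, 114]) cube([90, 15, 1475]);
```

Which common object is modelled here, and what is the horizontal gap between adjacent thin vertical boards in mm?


A fence section. The picket gap is 58 mm.

Two posts, two rails, 10 pickets — a fence section. Span 1540 mm holds 10 pickets of 90 mm with 11 equal gaps: ⌊(1540 − 10·90) / 11⌋ = 58 mm.


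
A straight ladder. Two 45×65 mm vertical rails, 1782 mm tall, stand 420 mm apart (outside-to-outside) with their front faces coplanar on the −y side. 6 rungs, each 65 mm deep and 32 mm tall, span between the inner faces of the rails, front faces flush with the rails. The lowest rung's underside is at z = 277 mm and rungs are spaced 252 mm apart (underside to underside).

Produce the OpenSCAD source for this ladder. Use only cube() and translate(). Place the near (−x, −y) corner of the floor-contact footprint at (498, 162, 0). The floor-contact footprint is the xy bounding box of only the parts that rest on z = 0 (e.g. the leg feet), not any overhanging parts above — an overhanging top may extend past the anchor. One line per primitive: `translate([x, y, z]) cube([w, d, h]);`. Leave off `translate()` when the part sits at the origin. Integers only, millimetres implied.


translate([498, 162, 0]) cube([45, 65, 1782]);
translate([873, 162, 0]) cube([45, 65, 1782]);
translate([543, 162, 277]) cube([330, 65, 32]);
translate([543, 162, 529]) cube([330, 65, 32]);
translate([543, 162, 781]) cube([330, 65, 32]);
translate([543, 162, 1033]) cube([330, 65, 32]);
translate([543, 162, 1285]) cube([330, 65, 32]);
translate([543, 162, 1537]) cube([330, 65, 32]);


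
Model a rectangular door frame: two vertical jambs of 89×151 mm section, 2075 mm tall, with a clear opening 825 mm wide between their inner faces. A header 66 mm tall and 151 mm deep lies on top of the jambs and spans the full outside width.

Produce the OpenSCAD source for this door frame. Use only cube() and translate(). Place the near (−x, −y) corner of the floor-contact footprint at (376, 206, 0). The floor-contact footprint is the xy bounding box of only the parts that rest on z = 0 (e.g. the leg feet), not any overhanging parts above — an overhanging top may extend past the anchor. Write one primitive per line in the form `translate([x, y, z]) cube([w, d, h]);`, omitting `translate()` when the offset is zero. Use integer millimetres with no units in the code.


translate([376, 206, 0]) cube([89, 151, 2075]);
translate([1290, 206, 0]) cube([89, 151, 2075]);
translate([376, 206, 2075]) cube([1003, 151, 66]);


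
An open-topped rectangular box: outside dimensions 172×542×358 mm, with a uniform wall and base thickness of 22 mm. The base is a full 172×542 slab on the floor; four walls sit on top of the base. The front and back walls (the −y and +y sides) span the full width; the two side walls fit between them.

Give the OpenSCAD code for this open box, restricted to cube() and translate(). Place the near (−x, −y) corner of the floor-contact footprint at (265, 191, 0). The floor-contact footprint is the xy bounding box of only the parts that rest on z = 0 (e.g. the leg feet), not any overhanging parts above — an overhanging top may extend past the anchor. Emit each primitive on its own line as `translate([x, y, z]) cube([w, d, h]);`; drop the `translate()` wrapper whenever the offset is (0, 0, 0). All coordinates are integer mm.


translate([265, 191, 0]) cube([172, 542, 22]);
translate([265, 191, 22]) cube([172, 22, 336]);
translate([265, 711, 22]) cube([172, 22, 336]);
translate([265, 213, 22]) cube([22, 498, 336]);
translate([415, 213, 22]) cube([22, 498, 336]);


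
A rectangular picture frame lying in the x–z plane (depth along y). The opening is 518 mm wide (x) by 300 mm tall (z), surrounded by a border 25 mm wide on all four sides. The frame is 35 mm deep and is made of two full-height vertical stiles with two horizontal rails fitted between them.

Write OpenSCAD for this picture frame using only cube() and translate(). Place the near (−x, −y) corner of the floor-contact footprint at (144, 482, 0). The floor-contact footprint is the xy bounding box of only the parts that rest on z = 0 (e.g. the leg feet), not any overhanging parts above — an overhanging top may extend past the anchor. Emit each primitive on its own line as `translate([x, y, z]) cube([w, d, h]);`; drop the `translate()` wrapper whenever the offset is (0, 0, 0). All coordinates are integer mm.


translate([144, 482, 0]) cube([25, 35, 350]);
translate([687, 482, 0]) cube([25, 35, 350]);
translate([169, 482, 0]) cube([518, 35, 25]);
translate([169, 482, 325]) cube([518, 35, 25]);


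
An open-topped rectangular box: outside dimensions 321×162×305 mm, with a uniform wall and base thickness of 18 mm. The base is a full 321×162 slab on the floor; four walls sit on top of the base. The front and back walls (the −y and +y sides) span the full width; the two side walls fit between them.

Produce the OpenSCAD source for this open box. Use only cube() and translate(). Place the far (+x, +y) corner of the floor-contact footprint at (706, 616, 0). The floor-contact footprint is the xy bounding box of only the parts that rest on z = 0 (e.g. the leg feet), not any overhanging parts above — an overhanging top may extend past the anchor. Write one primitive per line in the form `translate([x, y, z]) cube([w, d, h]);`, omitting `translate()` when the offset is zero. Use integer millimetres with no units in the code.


translate([385, 454, 0]) cube([321, 162, 18]);
translate([385, 454, 18]) cube([321, 18, 287]);
translate([385, 598, 18]) cube([321, 18, 287]);
translate([385, 472, 18]) cube([18, 126, 287]);
translate([688, 472, 18]) cube([18, 126, 287]);


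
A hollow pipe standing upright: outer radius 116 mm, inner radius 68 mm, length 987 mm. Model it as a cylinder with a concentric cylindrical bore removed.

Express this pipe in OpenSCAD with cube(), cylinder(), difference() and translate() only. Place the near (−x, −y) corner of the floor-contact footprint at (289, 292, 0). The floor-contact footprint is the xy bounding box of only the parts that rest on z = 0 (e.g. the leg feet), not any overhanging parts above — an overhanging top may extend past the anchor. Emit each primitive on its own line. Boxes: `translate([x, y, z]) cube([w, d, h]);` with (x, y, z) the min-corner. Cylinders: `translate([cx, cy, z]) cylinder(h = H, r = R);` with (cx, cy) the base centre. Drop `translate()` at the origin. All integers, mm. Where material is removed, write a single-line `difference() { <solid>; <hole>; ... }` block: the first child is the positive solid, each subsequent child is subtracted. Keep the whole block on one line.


difference() { translate([405, 408, 0]) cylinder(h = 987, r = 116); translate([405, 408, 0]) cylinder(h = 987, r = 68); }


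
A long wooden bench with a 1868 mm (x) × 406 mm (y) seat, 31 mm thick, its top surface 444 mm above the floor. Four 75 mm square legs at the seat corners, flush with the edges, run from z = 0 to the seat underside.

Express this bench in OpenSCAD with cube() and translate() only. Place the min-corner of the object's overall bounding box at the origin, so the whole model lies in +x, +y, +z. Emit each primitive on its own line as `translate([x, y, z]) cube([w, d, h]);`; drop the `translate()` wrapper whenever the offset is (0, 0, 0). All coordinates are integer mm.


translate([0, 0, 413]) cube([1868, 406, 31]);
cube([75, 75, 413]);
translate([0, 331, 0]) cube([75, 75, 413]);
translate([1793, 0, 0]) cube([75, 75, 413]);
translate([1793, 331, 0]) cube([75, 75, 413]);


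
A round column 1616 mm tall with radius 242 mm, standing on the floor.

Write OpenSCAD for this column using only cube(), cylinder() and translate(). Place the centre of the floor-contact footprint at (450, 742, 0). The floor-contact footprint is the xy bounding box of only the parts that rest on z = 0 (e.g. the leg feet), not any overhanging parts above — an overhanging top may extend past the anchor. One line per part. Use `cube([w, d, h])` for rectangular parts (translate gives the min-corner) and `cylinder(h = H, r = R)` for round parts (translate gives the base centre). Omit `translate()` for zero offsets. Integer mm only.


translate([450, 742, 0]) cylinder(h = 1616, r = 242);


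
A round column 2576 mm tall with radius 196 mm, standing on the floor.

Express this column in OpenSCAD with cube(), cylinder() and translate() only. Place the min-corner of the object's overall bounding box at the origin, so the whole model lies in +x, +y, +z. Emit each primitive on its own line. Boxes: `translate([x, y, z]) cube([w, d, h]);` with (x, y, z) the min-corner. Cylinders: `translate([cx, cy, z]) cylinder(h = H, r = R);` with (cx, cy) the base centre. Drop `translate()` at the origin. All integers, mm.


translate([196, 196, 0]) cylinder(h = 2576, r = 196);


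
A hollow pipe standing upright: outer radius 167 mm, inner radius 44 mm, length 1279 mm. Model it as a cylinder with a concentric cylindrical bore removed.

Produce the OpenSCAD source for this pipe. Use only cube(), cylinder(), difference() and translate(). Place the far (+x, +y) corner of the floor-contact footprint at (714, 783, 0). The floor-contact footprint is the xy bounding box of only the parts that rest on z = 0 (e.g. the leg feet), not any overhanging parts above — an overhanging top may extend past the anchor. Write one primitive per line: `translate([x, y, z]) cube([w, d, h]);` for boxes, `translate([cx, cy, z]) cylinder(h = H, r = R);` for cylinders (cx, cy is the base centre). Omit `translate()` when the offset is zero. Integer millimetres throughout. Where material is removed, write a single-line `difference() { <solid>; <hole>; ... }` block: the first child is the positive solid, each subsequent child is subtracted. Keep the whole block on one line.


difference() { translate([547, 616, 0]) cylinder(h = 1279, r = 167); translate([547, 616, 0]) cylinder(h = 1279, r = 44); }


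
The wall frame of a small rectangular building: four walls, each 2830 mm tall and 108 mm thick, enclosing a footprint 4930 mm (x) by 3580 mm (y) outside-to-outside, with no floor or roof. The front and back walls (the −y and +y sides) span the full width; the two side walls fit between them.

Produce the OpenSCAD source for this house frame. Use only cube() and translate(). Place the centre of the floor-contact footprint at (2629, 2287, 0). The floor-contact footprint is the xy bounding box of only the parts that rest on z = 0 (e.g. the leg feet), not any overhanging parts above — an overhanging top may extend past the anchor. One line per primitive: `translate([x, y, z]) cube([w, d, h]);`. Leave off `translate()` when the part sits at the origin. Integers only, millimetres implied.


translate([164, 497, 0]) cube([4930, 108, 2830]);
translate([164, 3969, 0]) cube([4930, 108, 2830]);
translate([164, 605, 0]) cube([108, 3364, 2830]);
translate([4986, 605, 0]) cube([108, 3364, 2830]);


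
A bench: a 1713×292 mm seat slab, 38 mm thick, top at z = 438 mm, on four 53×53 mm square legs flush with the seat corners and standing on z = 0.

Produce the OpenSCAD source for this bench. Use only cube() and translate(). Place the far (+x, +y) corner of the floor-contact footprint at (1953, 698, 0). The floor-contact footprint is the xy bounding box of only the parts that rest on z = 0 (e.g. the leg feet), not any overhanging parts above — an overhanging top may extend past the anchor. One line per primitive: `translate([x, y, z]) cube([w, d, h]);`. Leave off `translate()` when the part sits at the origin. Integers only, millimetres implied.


translate([240, 406, 400]) cube([1713, 292, 38]);
translate([240, 406, 0]) cube([53, 53, 400]);
translate([240, 645, 0]) cube([53, 53, 400]);
translate([1900, 406, 0]) cube([53, 53, 400]);
translate([1900, 645, 0]) cube([53, 53, 400]);


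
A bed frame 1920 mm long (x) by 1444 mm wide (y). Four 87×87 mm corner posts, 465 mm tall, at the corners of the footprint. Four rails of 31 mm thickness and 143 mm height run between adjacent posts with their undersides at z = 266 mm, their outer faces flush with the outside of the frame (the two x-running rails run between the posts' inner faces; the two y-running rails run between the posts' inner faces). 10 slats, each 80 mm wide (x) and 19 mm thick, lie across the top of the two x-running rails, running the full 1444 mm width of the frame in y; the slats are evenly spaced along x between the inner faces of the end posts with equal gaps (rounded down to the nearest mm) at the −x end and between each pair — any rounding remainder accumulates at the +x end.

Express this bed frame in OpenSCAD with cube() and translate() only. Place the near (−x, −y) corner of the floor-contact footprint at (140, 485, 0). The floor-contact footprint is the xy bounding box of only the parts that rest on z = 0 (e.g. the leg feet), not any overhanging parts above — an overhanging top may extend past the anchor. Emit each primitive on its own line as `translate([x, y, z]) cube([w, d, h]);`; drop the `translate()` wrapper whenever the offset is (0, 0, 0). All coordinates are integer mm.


translate([140, 485, 0]) cube([87, 87, 465]);
translate([140, 1842, 0]) cube([87, 87, 465]);
translate([1973, 485, 0]) cube([87, 87, 465]);
translate([1973, 1842, 0]) cube([87, 87, 465]);
translate([227, 485, 266]) cube([1746, 31, 143]);
translate([227, 1898, 266]) cube([1746, 31, 143]);
translate([140, 572, 266]) cube([31, 1270, 143]);
translate([2029, 572, 266]) cube([31, 1270, 143]);
translate([313, 485, 409]) cube([80, 1444, 19]);
translate([479, 485, 409]) cube([80, 1444, 19]);
translate([645, 485, 409]) cube([80, 1444, 19]);
translate([811, 485, 409]) cube([80, 1444, 19]);
translate([977, 485, 409]) cube([80, 1444, 19]);
translate([1143, 485, 409]) cube([80, 1444, 19]);
translate([1309, 485, 409]) cube([80, 1444, 19]);
translate([1475, 485, 409]) cube([80, 1444, 19]);
translate([1641, 485, 409]) cube([80, 1444, 19]);
translate([1807, 485, 409]) cube([80, 1444, 19]);


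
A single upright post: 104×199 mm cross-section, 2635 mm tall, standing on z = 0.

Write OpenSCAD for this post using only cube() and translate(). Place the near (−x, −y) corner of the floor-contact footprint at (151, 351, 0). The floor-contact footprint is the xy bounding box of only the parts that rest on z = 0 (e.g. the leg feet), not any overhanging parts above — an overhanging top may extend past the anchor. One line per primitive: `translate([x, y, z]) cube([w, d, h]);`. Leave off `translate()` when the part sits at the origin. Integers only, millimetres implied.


translate([151, 351, 0]) cube([104, 199, 2635]);


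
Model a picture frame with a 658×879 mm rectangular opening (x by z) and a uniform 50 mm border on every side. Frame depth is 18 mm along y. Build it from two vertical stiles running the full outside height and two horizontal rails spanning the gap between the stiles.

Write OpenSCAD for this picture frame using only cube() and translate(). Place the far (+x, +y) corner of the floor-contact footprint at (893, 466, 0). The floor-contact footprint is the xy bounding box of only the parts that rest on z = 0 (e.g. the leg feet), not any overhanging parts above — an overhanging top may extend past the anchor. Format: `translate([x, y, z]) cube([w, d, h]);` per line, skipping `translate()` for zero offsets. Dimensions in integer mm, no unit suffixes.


translate([135, 448, 0]) cube([50, 18, 979]);
translate([843, 448, 0]) cube([50, 18, 979]);
translate([185, 448, 0]) cube([658, 18, 50]);
translate([185, 448, 929]) cube([658, 18, 50]);


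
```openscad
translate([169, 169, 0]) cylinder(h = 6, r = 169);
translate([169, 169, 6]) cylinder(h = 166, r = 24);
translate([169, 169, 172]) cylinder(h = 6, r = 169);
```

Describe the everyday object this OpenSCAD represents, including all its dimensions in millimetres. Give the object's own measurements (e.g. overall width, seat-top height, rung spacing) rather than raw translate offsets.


A spool: two coaxial disc flanges of radius 169 mm and thickness 6 mm, joined by a core cylinder of radius 24 mm and height 166 mm. The lower flange rests on z = 0 and the three cylinders share a vertical axis.


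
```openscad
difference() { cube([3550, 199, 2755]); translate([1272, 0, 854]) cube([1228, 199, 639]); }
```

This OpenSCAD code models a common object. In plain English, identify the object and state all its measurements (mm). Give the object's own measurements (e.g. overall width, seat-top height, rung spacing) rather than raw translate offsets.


A wall 3550 mm long (x), 199 mm thick (y), 2755 mm tall, with a rectangular window opening cut through it. The opening is 1228 mm wide and 639 mm tall; its sill is at z = 854 mm and its near (−x) edge is 1272 mm from the wall's −x end. The opening passes through the full wall thickness.


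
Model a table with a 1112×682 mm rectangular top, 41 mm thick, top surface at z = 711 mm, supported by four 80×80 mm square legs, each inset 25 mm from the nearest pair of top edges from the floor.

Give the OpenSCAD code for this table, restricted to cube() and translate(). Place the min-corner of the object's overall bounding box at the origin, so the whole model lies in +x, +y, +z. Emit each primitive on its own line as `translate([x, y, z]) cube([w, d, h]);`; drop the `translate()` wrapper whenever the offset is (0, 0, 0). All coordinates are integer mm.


translate([0, 0, 670]) cube([1112, 682, 41]);
translate([25, 25, 0]) cube([80, 80, 670]);
translate([1007, 25, 0]) cube([80, 80, 670]);
translate([25, 577, 0]) cube([80, 80, 670]);
translate([1007, 577, 0]) cube([80, 80, 670]);


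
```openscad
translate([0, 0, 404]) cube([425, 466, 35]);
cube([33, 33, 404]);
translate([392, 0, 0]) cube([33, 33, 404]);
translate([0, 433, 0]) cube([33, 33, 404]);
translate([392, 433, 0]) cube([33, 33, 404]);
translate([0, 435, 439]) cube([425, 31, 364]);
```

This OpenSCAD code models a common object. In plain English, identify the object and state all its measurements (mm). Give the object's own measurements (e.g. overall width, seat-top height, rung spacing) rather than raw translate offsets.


A chair. The seat is a 425×466×35 mm slab with its top at z = 439 mm, on four 33×33 mm corner legs (flush with the seat edges, standing on z = 0). A flat backrest 31 mm thick, 364 mm tall, spans the full seat width and rises from the seat top along its +y edge, rear face flush with the rear of the seat.


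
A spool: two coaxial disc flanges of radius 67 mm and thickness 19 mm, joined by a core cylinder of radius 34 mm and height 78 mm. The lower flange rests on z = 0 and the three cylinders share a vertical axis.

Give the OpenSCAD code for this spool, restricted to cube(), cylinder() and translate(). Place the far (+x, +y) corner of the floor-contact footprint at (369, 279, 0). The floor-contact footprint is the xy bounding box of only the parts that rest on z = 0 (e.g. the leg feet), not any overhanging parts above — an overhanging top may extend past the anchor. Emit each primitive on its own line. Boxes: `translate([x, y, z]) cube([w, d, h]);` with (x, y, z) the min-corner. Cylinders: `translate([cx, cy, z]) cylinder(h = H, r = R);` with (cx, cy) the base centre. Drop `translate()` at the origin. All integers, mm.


translate([302, 212, 0]) cylinder(h = 19, r = 67);
translate([302, 212, 19]) cylinder(h = 78, r = 34);
translate([302, 212, 97]) cylinder(h = 19, r = 67);


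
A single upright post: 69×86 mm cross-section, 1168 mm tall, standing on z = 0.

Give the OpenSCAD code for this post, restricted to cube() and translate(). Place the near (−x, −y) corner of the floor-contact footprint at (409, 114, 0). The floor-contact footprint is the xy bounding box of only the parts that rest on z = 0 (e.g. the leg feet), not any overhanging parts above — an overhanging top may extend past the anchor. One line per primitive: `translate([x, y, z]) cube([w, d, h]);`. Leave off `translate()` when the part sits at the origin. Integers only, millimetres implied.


translate([409, 114, 0]) cube([69, 86, 1168]);


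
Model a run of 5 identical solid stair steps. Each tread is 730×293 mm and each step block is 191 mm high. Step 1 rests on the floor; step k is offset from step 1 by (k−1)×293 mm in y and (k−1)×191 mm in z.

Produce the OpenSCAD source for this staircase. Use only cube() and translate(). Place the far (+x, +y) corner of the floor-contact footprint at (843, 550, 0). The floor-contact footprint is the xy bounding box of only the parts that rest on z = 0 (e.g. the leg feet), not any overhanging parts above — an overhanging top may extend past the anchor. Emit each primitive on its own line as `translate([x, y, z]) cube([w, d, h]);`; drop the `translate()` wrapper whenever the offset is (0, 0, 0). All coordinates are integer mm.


translate([113, 257, 0]) cube([730, 293, 191]);
translate([113, 550, 191]) cube([730, 293, 191]);
translate([113, 843, 382]) cube([730, 293, 191]);
translate([113, 1136, 573]) cube([730, 293, 191]);
translate([113, 1429, 764]) cube([730, 293, 191]);


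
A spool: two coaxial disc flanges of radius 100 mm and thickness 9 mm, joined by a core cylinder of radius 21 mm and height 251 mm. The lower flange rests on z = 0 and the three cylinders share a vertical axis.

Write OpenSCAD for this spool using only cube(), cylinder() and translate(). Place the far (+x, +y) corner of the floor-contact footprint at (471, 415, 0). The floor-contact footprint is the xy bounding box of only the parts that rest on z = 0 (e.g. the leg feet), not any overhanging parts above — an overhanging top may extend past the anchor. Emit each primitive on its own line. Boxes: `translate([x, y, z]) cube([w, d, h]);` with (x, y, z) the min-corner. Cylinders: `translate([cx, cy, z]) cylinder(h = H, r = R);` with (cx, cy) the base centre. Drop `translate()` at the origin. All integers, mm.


translate([371, 315, 0]) cylinder(h = 9, r = 100);
translate([371, 315, 9]) cylinder(h = 251, r = 21);
translate([371, 315, 260]) cylinder(h = 9, r = 100);


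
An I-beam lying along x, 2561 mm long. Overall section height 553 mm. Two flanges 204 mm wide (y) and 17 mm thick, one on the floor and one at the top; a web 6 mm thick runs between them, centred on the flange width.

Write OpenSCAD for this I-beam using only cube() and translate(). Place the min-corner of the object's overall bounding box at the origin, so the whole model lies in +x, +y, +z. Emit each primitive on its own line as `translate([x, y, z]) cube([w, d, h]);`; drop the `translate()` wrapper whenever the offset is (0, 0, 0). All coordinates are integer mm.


cube([2561, 204, 17]);
translate([0, 99, 17]) cube([2561, 6, 519]);
translate([0, 0, 536]) cube([2561, 204, 17]);


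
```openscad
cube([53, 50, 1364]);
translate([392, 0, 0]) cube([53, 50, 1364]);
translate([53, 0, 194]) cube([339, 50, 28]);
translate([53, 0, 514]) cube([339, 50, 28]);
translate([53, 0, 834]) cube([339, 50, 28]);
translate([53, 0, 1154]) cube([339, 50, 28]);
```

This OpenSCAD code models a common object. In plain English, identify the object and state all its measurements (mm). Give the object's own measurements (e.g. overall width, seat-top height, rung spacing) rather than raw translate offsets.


A straight ladder. Two 53×50 mm vertical rails, 1364 mm tall, stand 445 mm apart (outside-to-outside) with their front faces coplanar on the −y side. 4 rungs, each 50 mm deep and 28 mm tall, span between the inner faces of the rails, front faces flush with the rails. The lowest rung's underside is at z = 194 mm and rungs are spaced 320 mm apart (underside to underside).


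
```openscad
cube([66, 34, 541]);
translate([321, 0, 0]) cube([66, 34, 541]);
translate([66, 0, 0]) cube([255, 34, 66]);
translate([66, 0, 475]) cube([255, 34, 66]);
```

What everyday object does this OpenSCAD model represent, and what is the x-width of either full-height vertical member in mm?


A picture frame. The border width is 66 mm.

Four thin pieces enclosing a rectangular opening — a picture frame. The two full-height stiles are 541 mm tall; the top rail sits at z = 475 and is 66 mm tall, so the border above the opening is 541 − 475 = 66 mm, matching the stile x-width.


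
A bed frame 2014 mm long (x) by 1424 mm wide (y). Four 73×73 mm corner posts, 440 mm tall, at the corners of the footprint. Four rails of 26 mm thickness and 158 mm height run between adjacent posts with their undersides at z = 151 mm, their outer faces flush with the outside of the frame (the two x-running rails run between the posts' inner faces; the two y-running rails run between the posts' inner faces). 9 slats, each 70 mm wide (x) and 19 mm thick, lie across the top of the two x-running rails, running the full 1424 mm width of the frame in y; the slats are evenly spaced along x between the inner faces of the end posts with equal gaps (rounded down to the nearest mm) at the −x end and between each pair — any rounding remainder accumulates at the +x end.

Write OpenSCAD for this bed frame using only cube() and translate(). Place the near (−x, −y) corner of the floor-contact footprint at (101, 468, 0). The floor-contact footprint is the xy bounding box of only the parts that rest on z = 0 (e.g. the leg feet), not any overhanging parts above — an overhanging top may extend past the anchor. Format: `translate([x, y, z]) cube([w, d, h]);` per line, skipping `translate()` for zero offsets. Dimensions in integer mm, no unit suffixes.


translate([101, 468, 0]) cube([73, 73, 440]);
translate([101, 1819, 0]) cube([73, 73, 440]);
translate([2042, 468, 0]) cube([73, 73, 440]);
translate([2042, 1819, 0]) cube([73, 73, 440]);
translate([174, 468, 151]) cube([1868, 26, 158]);
translate([174, 1866, 151]) cube([1868, 26, 158]);
translate([101, 541, 151]) cube([26, 1278, 158]);
translate([2089, 541, 151]) cube([26, 1278, 158]);
translate([297, 468, 309]) cube([70, 1424, 19]);
translate([490, 468, 309]) cube([70, 1424, 19]);
translate([683, 468, 309]) cube([70, 1424, 19]);
translate([876, 468, 309]) cube([70, 1424, 19]);
translate([1069, 468, 309]) cube([70, 1424, 19]);
translate([1262, 468, 309]) cube([70, 1424, 19]);
translate([1455, 468, 309]) cube([70, 1424, 19]);
translate([1648, 468, 309]) cube([70, 1424, 19]);
translate([1841, 468, 309]) cube([70, 1424, 19]);


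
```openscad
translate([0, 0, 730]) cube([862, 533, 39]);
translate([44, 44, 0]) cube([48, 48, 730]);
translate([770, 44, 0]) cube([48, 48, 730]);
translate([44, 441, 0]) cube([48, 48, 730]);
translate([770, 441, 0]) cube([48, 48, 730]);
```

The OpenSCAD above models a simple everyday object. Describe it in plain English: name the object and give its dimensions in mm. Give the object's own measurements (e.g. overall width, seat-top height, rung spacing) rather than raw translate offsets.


A rectangular dining table. The top is 862×533×39 mm with its upper surface at z = 769 mm. It stands on four 48×48 mm square legs, each inset 44 mm from the nearest pair of top edges, running from the floor to the underside of the top.


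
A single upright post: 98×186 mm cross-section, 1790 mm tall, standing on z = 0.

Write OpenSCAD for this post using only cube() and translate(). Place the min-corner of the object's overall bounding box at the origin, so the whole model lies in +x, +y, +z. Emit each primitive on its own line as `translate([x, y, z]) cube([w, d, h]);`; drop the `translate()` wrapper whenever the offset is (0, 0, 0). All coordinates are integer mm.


cube([98, 186, 1790]);


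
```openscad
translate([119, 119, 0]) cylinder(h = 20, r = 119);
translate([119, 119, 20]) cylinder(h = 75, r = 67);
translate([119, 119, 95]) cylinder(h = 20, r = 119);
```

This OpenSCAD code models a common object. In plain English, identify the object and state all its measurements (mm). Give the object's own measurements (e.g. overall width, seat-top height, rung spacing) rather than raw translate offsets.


A spool: two coaxial disc flanges of radius 119 mm and thickness 20 mm, joined by a core cylinder of radius 67 mm and height 75 mm. The lower flange rests on z = 0 and the three cylinders share a vertical axis.


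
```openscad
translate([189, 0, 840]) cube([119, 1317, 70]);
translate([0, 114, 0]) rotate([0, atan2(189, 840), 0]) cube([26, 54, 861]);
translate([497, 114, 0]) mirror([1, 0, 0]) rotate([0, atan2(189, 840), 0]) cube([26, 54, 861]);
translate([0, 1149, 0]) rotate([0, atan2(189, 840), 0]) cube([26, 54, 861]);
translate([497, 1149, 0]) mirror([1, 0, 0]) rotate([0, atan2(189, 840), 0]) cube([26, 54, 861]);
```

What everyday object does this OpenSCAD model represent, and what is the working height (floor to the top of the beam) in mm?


A sawhorse. The overall height is 910 mm.

A beam across two mirrored pairs of raked legs — a sawhorse. The beam's underside is at z = 840 (matching the legs' vertical rise in atan2(189, 840)) and the beam is 70 mm tall, so its top is at 840 + 70 = 910 mm. The raked legs top out at the beam's underside, so that is the highest point.


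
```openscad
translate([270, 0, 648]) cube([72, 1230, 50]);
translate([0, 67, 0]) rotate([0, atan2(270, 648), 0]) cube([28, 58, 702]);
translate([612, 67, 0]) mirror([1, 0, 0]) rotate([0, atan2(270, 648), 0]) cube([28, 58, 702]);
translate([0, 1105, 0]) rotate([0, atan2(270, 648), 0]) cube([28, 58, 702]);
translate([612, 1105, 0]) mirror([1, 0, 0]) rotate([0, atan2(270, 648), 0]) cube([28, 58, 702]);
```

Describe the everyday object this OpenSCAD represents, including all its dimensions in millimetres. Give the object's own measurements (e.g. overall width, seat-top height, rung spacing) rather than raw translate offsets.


A sawhorse. A 72×1230×50 mm beam (x, y, z) sits on two A-frame leg pairs. Each pair is two raked legs of 28×58 mm section (58 mm along y) splaying symmetrically in x. Each leg rises 648 mm vertically over 270 mm of horizontal reach and is 702 mm long along its own axis. Every leg's outer bottom edge rests on the floor and its outer top edge meets a bottom edge of the beam — the left legs (tilting toward +x) meet the beam's −x bottom edge, the right legs (their mirror images, tilting toward −x) meet its +x bottom edge — so the leg tops tuck under the beam, the beam's underside is 648 mm above the floor, and the feet are 612 mm apart outside-to-outside with the beam centred between them. The two leg pairs are set in 67 mm from either end of the beam.


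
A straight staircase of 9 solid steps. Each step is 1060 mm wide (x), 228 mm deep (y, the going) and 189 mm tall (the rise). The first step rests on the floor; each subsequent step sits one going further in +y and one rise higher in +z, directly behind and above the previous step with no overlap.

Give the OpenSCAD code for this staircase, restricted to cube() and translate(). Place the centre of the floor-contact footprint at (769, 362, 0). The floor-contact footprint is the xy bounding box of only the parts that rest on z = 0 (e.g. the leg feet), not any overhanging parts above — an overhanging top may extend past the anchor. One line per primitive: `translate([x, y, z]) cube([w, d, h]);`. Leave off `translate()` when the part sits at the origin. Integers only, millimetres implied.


translate([239, 248, 0]) cube([1060, 228, 189]);
translate([239, 476, 189]) cube([1060, 228, 189]);
translate([239, 704, 378]) cube([1060, 228, 189]);
translate([239, 932, 567]) cube([1060, 228, 189]);
translate([239, 1160, 756]) cube([1060, 228, 189]);
translate([239, 1388, 945]) cube([1060, 228, 189]);
translate([239, 1616, 1134]) cube([1060, 228, 189]);
translate([239, 1844, 1323]) cube([1060, 228, 189]);
translate([239, 2072, 1512]) cube([1060, 228, 189]);


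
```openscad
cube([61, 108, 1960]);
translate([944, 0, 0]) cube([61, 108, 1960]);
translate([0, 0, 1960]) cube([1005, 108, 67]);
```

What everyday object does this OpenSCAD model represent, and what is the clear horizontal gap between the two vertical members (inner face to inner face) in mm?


A door frame. The clear opening width is 883 mm.

Two 1960 mm tall posts with a header on top — a door frame. The left jamb is 61 mm wide at x = 0; the right jamb starts at x = 944. The clear opening is 944 − 61 = 883 mm.


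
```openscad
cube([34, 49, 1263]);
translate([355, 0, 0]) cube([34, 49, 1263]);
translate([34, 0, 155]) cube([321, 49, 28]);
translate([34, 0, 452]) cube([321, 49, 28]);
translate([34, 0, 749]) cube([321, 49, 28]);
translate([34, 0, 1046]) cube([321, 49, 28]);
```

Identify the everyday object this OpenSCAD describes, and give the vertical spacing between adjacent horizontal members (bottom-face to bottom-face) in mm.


A ladder. The rung spacing is 297 mm.

Two tall 34×49 posts with 4 short bars between them — a ladder. Adjacent rungs sit at z = 155 and z = 452, so the spacing is 452 − 155 = 297 mm.
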